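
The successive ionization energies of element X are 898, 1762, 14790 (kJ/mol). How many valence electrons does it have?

2

Look for the largest jump between consecutive ionization energies: IE3/IE2 ≈ 8.4, far larger than any earlier ratio.
That jump marks the point where a core electron is being removed. So the atom has 2 valence electrons.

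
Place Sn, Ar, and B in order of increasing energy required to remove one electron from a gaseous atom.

B is in period 2, group 13; Ar is in period 3, group 18; Sn is in period 5, group 14.
First ionization energy rises across a period (greater Z_eff holds electrons more tightly) and falls down a group (valence electrons are farther from the nucleus).
These span different periods and groups, so the two trends combine.
B > Sn: the two effects oppose for this pair; the down-group effect wins (801 vs 709 kJ/mol).
Ar > B: the two effects oppose for this pair; the across-period effect wins (1521 vs 801 kJ/mol).
For reference (kJ/mol): B 801, Ar 1521, Sn 709.
So from lowest to highest: Sn < B < Ar.

Sn < B < Ar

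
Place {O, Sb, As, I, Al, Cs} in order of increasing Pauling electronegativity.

O is in period 2, group 16; Al is in period 3, group 13; As is in period 4, group 15; Sb is in period 5, group 15; I is in period 5, group 17; Cs is in period 6, group 1.
Smaller atoms with higher effective nuclear charge are more electronegative.
Here both period and group differ, so the two effects have to be weighed against each other.
Al > Cs: relative to Cs, both the across-period and down-group shifts push Al's electronegativity up.
Sb > Al: the two effects oppose for this pair; the across-period effect wins (2.05 vs 1.61).
As > Sb: As sits above Sb in group 15, so the down-group effect alone puts As higher.
I > As: period and group pull opposite ways; the across-period shift dominates (2.66 vs 2.18).
O > I: period and group pull opposite ways; the down-group shift dominates (3.44 vs 2.66).
Approximate values (Pauling): O 3.44, Al 1.61, As 2.18, Sb 2.05, I 2.66, Cs 0.79.
So from lowest to highest: Cs < Al < Sb < As < I < O.

Cs < Al < Sb < As < I < O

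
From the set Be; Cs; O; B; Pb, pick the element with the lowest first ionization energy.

Be is in period 2, group 2; B is in period 2, group 13; O is in period 2, group 16; Cs is in period 6, group 1; Pb is in period 6, group 14.
IE₁ increases left→right with effective nuclear charge and decreases top→bottom as the valence shell moves farther out.
Here both period and group differ, so the two effects have to be weighed against each other.
Pb > Cs: Pb lies to the right of Cs in period 6, so the across-period effect alone puts Pb higher.
B > Pb: period and group pull opposite ways; the down-group shift dominates (801 vs 716 kJ/mol).
Be > B: this pair runs against the simple trend — see the exception note.
O > Be: both are in period 2; the period trend gives O the larger value.
Note the exception: Be has a higher first ionization energy than B, contrary to the simple trend — removing B's lone 2p electron is easier than breaking Be's filled 2s².
Approximate values (kJ/mol): Be 900, B 801, O 1314, Cs 376, Pb 716.
The lowest first ionization energy among these belongs to Cs.

Cs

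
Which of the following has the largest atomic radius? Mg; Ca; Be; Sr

Be is in period 2, group 2; Mg is in period 3, group 2; Ca is in period 4, group 2; Sr is in period 5, group 2.
Atomic radius shrinks across a period as nuclear charge pulls the same shell inward, and grows down a group as new shells are added.
All are in group 2, so atomic radius increases down the group.
The largest atomic radius among these belongs to Sr.

Sr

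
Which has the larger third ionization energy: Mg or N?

The third ionization energy removes an electron from the +2 ion. For each element: Mg²⁺ is the bare [Ne] core; N²⁺ still has 3 valence electrons.
Core electrons are held far more tightly than valence electrons, so Mg tops the IE_3 order.
Approximate IE_3 values (kJ/mol): Mg 7733, N 4578.
Overall IE_3 order: N < Mg.

Mg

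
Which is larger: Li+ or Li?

Li

Forming Li+ removes 1 electron from Li. Fewer electrons for the same nuclear charge means less shielding and a higher Z_eff on the remaining electrons, and for main-group metals the entire outer shell is lost.
A cation is smaller than its parent atom: Li+ < Li.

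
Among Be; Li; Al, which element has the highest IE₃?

Be

The third ionization energy removes an electron from the +2 ion. For each element: Be²⁺ is the bare [He] core; Li²⁺ is already 1 electron into the core; Al²⁺ still has 1 valence electron.
Pulling an electron out of a noble-gas core costs far more than removing a remaining valence electron, so Li and Be sit at the high end of IE_3.
Approximate IE_3 values (kJ/mol): Be 14849, Li 11815, Al 2745.
Hence IE_3: Al < Li < Be.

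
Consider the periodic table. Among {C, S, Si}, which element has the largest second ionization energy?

C

Consider each +1 ion: C⁺ still has 3 valence electrons; S⁺ still has 5 valence electrons; Si⁺ still has 3 valence electrons.
All are still removing valence electrons, so compare the +1 ions as you would atoms: IE_2 generally rises across a period (higher Z_eff) and falls down a group (larger shell), subject to the usual subshell exceptions.
Valence configurations: C⁺ [He]2s²2p¹, S⁺ [Ne]3s²3p³, Si⁺ [Ne]3s²3p¹.
The numbers (kJ/mol): C 2353, S 2252, Si 1577.
Overall IE_2 order: Si < S < C.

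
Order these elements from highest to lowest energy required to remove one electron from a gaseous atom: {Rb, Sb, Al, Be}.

Be > Sb > Al > Rb

Be is in period 2, group 2; Al is in period 3, group 13; Rb is in period 5, group 1; Sb is in period 5, group 15.
First ionization energy rises across a period (greater Z_eff holds electrons more tightly) and falls down a group (valence electrons are farther from the nucleus).
Here both period and group differ, so the two effects have to be weighed against each other.
Al > Rb: relative to Rb, both the across-period and down-group shifts push Al's first ionization energy up.
Sb > Al: the two effects oppose for this pair; the across-period effect wins (831 vs 578 kJ/mol).
Be > Sb: period and group pull opposite ways; the down-group shift dominates (900 vs 831 kJ/mol).
Tabulated first ionization energy (kJ/mol): Be 900, Al 578, Rb 403, Sb 831.
So from highest to lowest: Be > Sb > Al > Rb.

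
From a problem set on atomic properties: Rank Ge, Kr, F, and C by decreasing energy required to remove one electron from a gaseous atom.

C is in period 2, group 14; F is in period 2, group 17; Ge is in period 4, group 14; Kr is in period 4, group 18.
Removing the outermost electron gets harder across a period and easier down a group.
Here both period and group differ, so the two effects have to be weighed against each other.
C > Ge: C sits above Ge in group 14, so the down-group effect alone puts C higher.
Kr > C: the two effects oppose for this pair; the across-period effect wins (1351 vs 1086 kJ/mol).
F > Kr: the two effects oppose for this pair; the down-group effect wins (1681 vs 1351 kJ/mol).
Tabulated first ionization energy (kJ/mol): C 1086, F 1681, Ge 762, Kr 1351.
So from highest to lowest: F > Kr > C > Ge.

F > Kr > C > Ge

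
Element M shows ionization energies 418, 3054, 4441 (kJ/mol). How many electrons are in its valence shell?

1

Look for the largest jump between consecutive ionization energies: IE2/IE1 ≈ 7.3, far larger than any earlier ratio.
That jump marks the point where a core electron is being removed. So the atom has 1 valence electron.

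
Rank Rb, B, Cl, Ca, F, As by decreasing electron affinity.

Electron affinity generally becomes more exothermic across a period toward the halogens and less exothermic down a group.
Neither a single period nor a single group — weigh both effects.
B > Ca: relative to Ca, both the across-period and down-group shifts push B's electron affinity up.
Rb > B: this pair runs against the simple trend — see the exception note.
As > Rb: relative to Rb, both the across-period and down-group shifts push As's electron affinity up.
F > As: both effects reinforce here, so F is clearly the higher of the two.
Cl > F: this pair runs against the simple trend — see the exception note.
Note the exception: Rb has a higher electron affinity than B, contrary to the simple trend — B's ns²np¹ configuration gives only a small electron affinity — the sparsely filled np subshell binds an added electron weakly.
Note the exception: Cl has a higher electron affinity than F, contrary to the simple trend — F's small 2p subshell makes the incoming electron feel strong e⁻–e⁻ repulsion, so Cl actually releases more energy on gaining an electron.
Note the exception: Rb has a higher electron affinity than Ca, contrary to the simple trend — adding an electron to Ca (ns²) has to open a new, higher-energy np subshell, which is unfavourable.
Tabulated electron affinity (kJ/mol): B 27, F 328, Cl 349, Ca 2, As 78, Rb 47.
So from highest to lowest: Cl > F > As > Rb > B > Ca.

Cl > F > As > Rb > B > Ca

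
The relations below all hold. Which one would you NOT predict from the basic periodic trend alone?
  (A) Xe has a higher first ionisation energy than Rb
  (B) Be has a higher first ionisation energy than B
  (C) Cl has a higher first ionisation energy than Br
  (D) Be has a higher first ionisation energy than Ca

(B)

The general trend: first ionisation energy increases across a period and decreases down a group.
(A) Xe (period 5, group 18) vs Rb (period 5, group 1): the stated order agrees with the simple trend.
(B) Be (period 2, group 2) vs B (period 2, group 13): the stated order contradicts the simple trend.
(C) Cl (period 3, group 17) vs Br (period 4, group 17): the stated order agrees with the simple trend.
(D) Be (period 2, group 2) vs Ca (period 4, group 2): the stated order agrees with the simple trend.
The exception is (B): removing B's lone 2p electron is easier than breaking Be's filled 2s².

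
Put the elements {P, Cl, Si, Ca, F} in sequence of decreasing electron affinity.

F is in period 2, group 17; Si is in period 3, group 14; P is in period 3, group 15; Cl is in period 3, group 17; Ca is in period 4, group 2.
EA tends to increase across a period and decrease down a group, though the pattern is less regular than for IE or radius.
Here both period and group differ, so the two effects have to be weighed against each other.
P > Ca: both effects reinforce here, so P is clearly the higher of the two.
Si > P: this pair runs against the simple trend — see the exception note.
F > Si: relative to Si, both the across-period and down-group shifts push F's electron affinity up.
Cl > F: this pair runs against the simple trend — see the exception note.
Note the exception: Si has a higher electron affinity than P, contrary to the simple trend — adding an electron to P's half-filled 3p³ is unfavourable, so Si (3p²) has the more exothermic EA.
Note the exception: Cl has a higher electron affinity than F, contrary to the simple trend — F's small 2p subshell makes the incoming electron feel strong e⁻–e⁻ repulsion, so Cl actually releases more energy on gaining an electron.
Approximate values (kJ/mol): F 328, Si 134, P 72, Cl 349, Ca 2.
So from highest to lowest: Cl > F > Si > P > Ca.

Cl > F > Si > P > Ca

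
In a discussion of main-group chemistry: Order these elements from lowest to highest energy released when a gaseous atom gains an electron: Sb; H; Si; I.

H is in period 1, group 1; Si is in period 3, group 14; Sb is in period 5, group 15; I is in period 5, group 17.
Adding an electron releases more energy for atoms nearer the top right (short of the noble gases).
Neither a single period nor a single group — weigh both effects.
Sb > H: the two effects oppose for this pair; the across-period effect wins (103 vs 73 kJ/mol).
Si > Sb: period and group pull opposite ways; the down-group shift dominates (134 vs 103 kJ/mol).
I > Si: period and group pull opposite ways; the across-period shift dominates (295 vs 134 kJ/mol).
Tabulated electron affinity (kJ/mol): H 73, Si 134, Sb 103, I 295.
So from lowest to highest: H < Sb < Si < I.

H < Sb < Si < I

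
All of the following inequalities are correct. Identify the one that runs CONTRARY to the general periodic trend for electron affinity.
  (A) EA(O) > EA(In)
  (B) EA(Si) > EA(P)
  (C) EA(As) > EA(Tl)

(B)

The general trend: electron affinity increases across a period and decreases down a group.
(A) O (period 2, group 16) vs In (period 5, group 13): the stated order agrees with the simple trend.
(B) Si (period 3, group 14) vs P (period 3, group 15): the stated order contradicts the simple trend.
(C) As (period 4, group 15) vs Tl (period 6, group 13): the stated order agrees with the simple trend.
The exception is (B): adding an electron to P's half-filled 3p³ is unfavourable, so Si (3p²) has the more exothermic EA.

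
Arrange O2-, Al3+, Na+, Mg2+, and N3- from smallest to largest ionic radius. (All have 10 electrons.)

Al3+ < Mg2+ < Na+ < O2- < N3-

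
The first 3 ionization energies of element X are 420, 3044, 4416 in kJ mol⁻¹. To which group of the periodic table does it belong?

Group 1

Look for the largest jump between consecutive ionization energies: IE2/IE1 ≈ 7.2, far larger than any earlier ratio.
That jump marks the point where a core electron is being removed. So the atom has 1 valence electron.
A main-group element with 1 valence electron is in group 1.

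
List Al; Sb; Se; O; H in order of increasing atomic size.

Moving right in a period, electrons are added to the same shell under a stronger nuclear pull, so atoms get smaller; moving down, a new shell is opened and atoms get larger.
Neither a single period nor a single group — weigh both effects.
O > H: the two effects oppose for this pair; the down-group effect wins (63 vs 32 pm).
Se > O: Se sits below O in group 16, so the down-group effect alone puts Se larger.
Al > Se: period and group pull opposite ways; the across-period shift dominates (126 vs 116 pm).
Sb > Al: the two effects oppose for this pair; the down-group effect wins (140 vs 126 pm).
Tabulated atomic radius (pm): H 32, O 63, Al 126, Se 116, Sb 140.
So from smallest to largest: H < O < Se < Al < Sb.

H < O < Se < Al < Sb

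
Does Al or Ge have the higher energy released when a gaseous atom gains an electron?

Al is in period 3, group 13; Ge is in period 4, group 14.
Adding an electron releases more energy for atoms nearer the top right (short of the noble gases).
Neither a single period nor a single group — weigh both effects.
Ge > Al: the two effects oppose for this pair; the across-period effect wins (119 vs 42 kJ/mol).
Approximate values (kJ/mol): Al 42, Ge 119.
So Ge has the higher energy released when a gaseous atom gains an electron (Ge > Al).

Ge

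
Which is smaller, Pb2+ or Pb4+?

Both ions have Z = 82 protons, but Pb4+ has lost more electrons, so its remaining electrons feel a larger effective nuclear charge per electron and are pulled in more tightly.
Higher positive charge → smaller ion, so Pb2+ > Pb4+.

Pb4+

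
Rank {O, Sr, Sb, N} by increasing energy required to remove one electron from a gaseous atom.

Sr < Sb < O < N

N is in period 2, group 15; O is in period 2, group 16; Sr is in period 5, group 2; Sb is in period 5, group 15.
First ionization energy rises across a period (greater Z_eff holds electrons more tightly) and falls down a group (valence electrons are farther from the nucleus).
These span different periods and groups, so the two trends combine.
Sb > Sr: both are in period 5; the period trend gives Sb the larger value.
O > Sb: relative to Sb, both the across-period and down-group shifts push O's first ionization energy up.
N > O: this pair runs against the simple trend — see the exception note.
Note the exception: N has a higher first ionization energy than O, contrary to the simple trend — pairing an electron in O's 2p⁴ costs repulsion energy, so O ionizes more easily than half-filled N (2p³).
For reference (kJ/mol): N 1402, O 1314, Sr 550, Sb 831.
So from lowest to highest: Sr < Sb < O < N.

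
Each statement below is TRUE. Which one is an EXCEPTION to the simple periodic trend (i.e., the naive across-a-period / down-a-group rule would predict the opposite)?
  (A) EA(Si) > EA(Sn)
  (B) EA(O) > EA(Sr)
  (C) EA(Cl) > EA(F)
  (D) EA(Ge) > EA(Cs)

The general trend: electron affinity increases across a period and decreases down a group.
(A) Si (period 3, group 14) vs Sn (period 5, group 14): the stated order agrees with the simple trend.
(B) O (period 2, group 16) vs Sr (period 5, group 2): the stated order agrees with the simple trend.
(C) Cl (period 3, group 17) vs F (period 2, group 17): the stated order contradicts the simple trend.
(D) Ge (period 4, group 14) vs Cs (period 6, group 1): the stated order agrees with the simple trend.
The exception is (C): F's small 2p subshell makes the incoming electron feel strong e⁻–e⁻ repulsion, so Cl actually releases more energy on gaining an electron.

(C)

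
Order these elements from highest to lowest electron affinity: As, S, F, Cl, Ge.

F is in period 2, group 17; S is in period 3, group 16; Cl is in period 3, group 17; Ge is in period 4, group 14; As is in period 4, group 15.
Atoms with high Z_eff and room in the valence shell (especially the halogens) have the most exothermic electron affinities.
Neither a single period nor a single group — weigh both effects.
Ge > As: this pair runs against the simple trend — see the exception note.
S > Ge: both effects reinforce here, so S is clearly the higher of the two.
F > S: both effects reinforce here, so F is clearly the higher of the two.
Cl > F: this pair runs against the simple trend — see the exception note.
Note the exception: Ge has a higher electron affinity than As, contrary to the simple trend — adding an electron to As's half-filled 4p³ is unfavourable, so Ge (4p²) has the more exothermic EA.
Note the exception: Cl has a higher electron affinity than F, contrary to the simple trend — F's small 2p subshell makes the incoming electron feel strong e⁻–e⁻ repulsion, so Cl actually releases more energy on gaining an electron.
Tabulated electron affinity (kJ/mol): F 328, S 200, Cl 349, Ge 119, As 78.
So from highest to lowest: Cl > F > S > Ge > As.

Cl, F, S, Ge, As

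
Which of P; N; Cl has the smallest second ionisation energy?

P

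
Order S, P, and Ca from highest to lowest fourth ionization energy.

Ca > P > S

After 3 electrons have been removed, what remains? S³⁺ still has 3 valence electrons; P³⁺ still has 2 valence electrons; Ca³⁺ is already 1 electron into the core.
Core electrons are held far more tightly than valence electrons, so Ca tops the IE_4 order.
Valence configurations: S³⁺ [Ne]3s²3p¹, P³⁺ [Ne]3s².
S³⁺ loses a lone 3p electron whereas P³⁺ must break into a filled 3s² pair, so IE_4(P) > IE_4(S) even though S has the higher nuclear charge.
Approximate IE_4 values (kJ/mol): S 4556, P 4964, Ca 6491.
So the fourth ionization energies run S < P < Ca.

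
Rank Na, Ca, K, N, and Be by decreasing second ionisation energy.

The second ionization energy removes an electron from the +1 ion. For each element: Na⁺ is the bare [Ne] core; Ca⁺ still has 1 valence electron; K⁺ is the bare [Ar] core; N⁺ still has 4 valence electrons; Be⁺ still has 1 valence electron.
Core electrons are held far more tightly than valence electrons, so K and Na top the IE_2 order.
Valence configurations: Ca⁺ [Ar]4s¹, N⁺ [He]2s²2p², Be⁺ [He]2s¹.
Tabulated IE_2 (kJ/mol): Na 4562, Ca 1145, K 3052, N 2856, Be 1757.
Overall IE_2 order: Ca < Be < N < K < Na.

Na > K > N > Be > Ca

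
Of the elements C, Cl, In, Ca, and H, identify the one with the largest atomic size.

Ca

H is in period 1, group 1; C is in period 2, group 14; Cl is in period 3, group 17; Ca is in period 4, group 2; In is in period 5, group 13.
Moving right in a period, electrons are added to the same shell under a stronger nuclear pull, so atoms get smaller; moving down, a new shell is opened and atoms get larger.
These span different periods and groups, so the two trends combine.
C > H: period and group pull opposite ways; the down-group shift dominates (75 vs 32 pm).
Cl > C: period and group pull opposite ways; the down-group shift dominates (99 vs 75 pm).
In > Cl: relative to Cl, both the across-period and down-group shifts push In's atomic radius up.
Ca > In: the two effects oppose for this pair; the across-period effect wins (171 vs 142 pm).
Tabulated atomic radius (pm): H 32, C 75, Cl 99, Ca 171, In 142.
The largest atomic size among these belongs to Ca.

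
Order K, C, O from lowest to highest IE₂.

C < K < O

After 1 electron has been removed, what remains? K⁺ is the bare [Ar] core; C⁺ still has 3 valence electrons; O⁺ still has 5 valence electrons.
Usually core removal costs more than valence removal, but here the competition is close: a tightly held n=2 valence electron can cost more to remove than an n=3 core electron, so the actual values have to decide it.
Valence configurations: C⁺ [He]2s²2p¹, O⁺ [He]2s²2p³.
Approximate IE_2 values (kJ/mol): K 3052, C 2353, O 3388.
Overall IE_2 order: C < K < O.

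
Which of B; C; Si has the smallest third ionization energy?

The third ionization energy removes an electron from the +2 ion. For each element: B²⁺ still has 1 valence electron; C²⁺ still has 2 valence electrons; Si²⁺ still has 2 valence electrons.
All are still removing valence electrons, so compare the +2 ions as you would atoms: IE_3 generally rises across a period (higher Z_eff) and falls down a group (larger shell), subject to the usual subshell exceptions.
Valence configurations: B²⁺ [He]2s¹, C²⁺ [He]2s², Si²⁺ [Ne]3s².
The numbers (kJ/mol): B 3660, C 4620, Si 3232.
Putting it together, IE_3: Si < B < C.

Si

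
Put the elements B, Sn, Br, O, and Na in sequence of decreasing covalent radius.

Na > Sn > Br > B > O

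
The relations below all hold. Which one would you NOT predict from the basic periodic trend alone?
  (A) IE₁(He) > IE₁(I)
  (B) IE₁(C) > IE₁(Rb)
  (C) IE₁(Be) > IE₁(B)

The general trend: first ionization energy increases across a period and decreases down a group.
(A) He (period 1, group 18) vs I (period 5, group 17): the stated order agrees with the simple trend.
(B) C (period 2, group 14) vs Rb (period 5, group 1): the stated order agrees with the simple trend.
(C) Be (period 2, group 2) vs B (period 2, group 13): the stated order contradicts the simple trend.
The exception is (C): removing B's lone 2p electron is easier than breaking Be's filled 2s².

(C)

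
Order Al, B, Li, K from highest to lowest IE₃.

Consider each +2 ion: Al²⁺ still has 1 valence electron; B²⁺ still has 1 valence electron; Li²⁺ is already 1 electron into the core; K²⁺ is already 1 electron into the core.
Pulling an electron out of a noble-gas core costs far more than removing a remaining valence electron, so K and Li sit at the high end of IE_3.
Valence configurations: Al²⁺ [Ne]3s¹, B²⁺ [He]2s¹.
The numbers (kJ/mol): Al 2745, B 3660, Li 11815, K 4420.
Overall IE_3 order: Al < B < K < Li.

Li > K > B > Al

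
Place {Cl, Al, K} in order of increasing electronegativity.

K, Al, Cl

Al is in period 3, group 13; Cl is in period 3, group 17; K is in period 4, group 1.
Smaller atoms with higher effective nuclear charge are more electronegative.
Neither a single period nor a single group — weigh both effects.
Al > K: both effects reinforce here, so Al is clearly the higher of the two.
Cl > Al: Cl lies to the right of Al in period 3, so the across-period effect alone puts Cl higher.
Tabulated electronegativity (Pauling): Al 1.61, Cl 3.16, K 0.82.
So from lowest to highest: K < Al < Cl.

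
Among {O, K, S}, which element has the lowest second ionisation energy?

Consider each +1 ion: O⁺ still has 5 valence electrons; K⁺ is the bare [Ar] core; S⁺ still has 5 valence electrons.
Usually core removal costs more than valence removal, but here the competition is close: a tightly held n=2 valence electron can cost more to remove than an n=3 core electron, so the actual values have to decide it.
Valence configurations: O⁺ [He]2s²2p³, S⁺ [Ne]3s²3p³.
Tabulated IE_2 (kJ/mol): O 3388, K 3052, S 2252.
Hence IE_2: S < K < O.

S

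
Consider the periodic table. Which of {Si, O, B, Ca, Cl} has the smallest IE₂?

Ca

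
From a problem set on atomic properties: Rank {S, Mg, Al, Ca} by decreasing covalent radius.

Ca, Mg, Al, S

Across a period the added protons contract the valence shell; down a group each new principal shell makes the atom larger.
These span different periods and groups, so the two trends combine.
Al > S: both are in period 3; the period trend gives Al the larger value.
Mg > Al: both are in period 3; the period trend gives Mg the larger value.
Ca > Mg: they share group 2; the group trend gives Ca the larger value.
For reference (pm): Mg 139, Al 126, S 103, Ca 171.
So from largest to smallest: Ca > Mg > Al > S.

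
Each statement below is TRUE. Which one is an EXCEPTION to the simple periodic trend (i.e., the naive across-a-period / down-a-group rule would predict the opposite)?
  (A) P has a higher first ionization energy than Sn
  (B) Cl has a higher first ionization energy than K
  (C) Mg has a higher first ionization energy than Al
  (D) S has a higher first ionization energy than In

(C)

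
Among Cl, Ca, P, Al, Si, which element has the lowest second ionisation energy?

The second ionization energy removes an electron from the +1 ion. For each element: Cl⁺ still has 6 valence electrons; Ca⁺ still has 1 valence electron; P⁺ still has 4 valence electrons; Al⁺ still has 2 valence electrons; Si⁺ still has 3 valence electrons.
All are still removing valence electrons, so compare the +1 ions as you would atoms: IE_2 generally rises across a period (higher Z_eff) and falls down a group (larger shell), subject to the usual subshell exceptions.
Valence configurations: Cl⁺ [Ne]3s²3p⁴, Ca⁺ [Ar]4s¹, P⁺ [Ne]3s²3p², Al⁺ [Ne]3s², Si⁺ [Ne]3s²3p¹.
Si⁺ loses a lone 3p electron whereas Al⁺ must break into a filled 3s² pair, so IE_2(Al) > IE_2(Si) even though Si has the higher nuclear charge.
The numbers (kJ/mol): Cl 2298, Ca 1145, P 1907, Al 1817, Si 1577.
Putting it together, IE_2: Ca < Si < Al < P < Cl.

Ca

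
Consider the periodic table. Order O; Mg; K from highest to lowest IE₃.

IE_3 is the cost of taking one more electron from the +2 cation: O²⁺ still has 4 valence electrons; Mg²⁺ is the bare [Ne] core; K²⁺ is already 1 electron into the core.
Usually core removal costs more than valence removal, but here the competition is close: a tightly held n=2 valence electron can cost more to remove than an n=3 core electron, so the actual values have to decide it.
Tabulated IE_3 (kJ/mol): O 5300, Mg 7733, K 4420.
Overall IE_3 order: K < O < Mg.

Mg > O > K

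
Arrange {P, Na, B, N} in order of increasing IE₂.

P, B, N, Na

After 1 electron has been removed, what remains? P⁺ still has 4 valence electrons; Na⁺ is the bare [Ne] core; B⁺ still has 2 valence electrons; N⁺ still has 4 valence electrons.
Core electrons are held far more tightly than valence electrons, so Na tops the IE_2 order.
Valence configurations: P⁺ [Ne]3s²3p², B⁺ [He]2s², N⁺ [He]2s²2p².
Tabulated IE_2 (kJ/mol): P 1907, Na 4562, B 2427, N 2856.
Putting it together, IE_2: P < B < N < Na.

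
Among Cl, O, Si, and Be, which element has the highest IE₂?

O

IE_2 is the cost of taking one more electron from the +1 cation: Cl⁺ still has 6 valence electrons; O⁺ still has 5 valence electrons; Si⁺ still has 3 valence electrons; Be⁺ still has 1 valence electron.
All are still removing valence electrons, so compare the +1 ions as you would atoms: IE_2 generally rises across a period (higher Z_eff) and falls down a group (larger shell), subject to the usual subshell exceptions.
Valence configurations: Cl⁺ [Ne]3s²3p⁴, O⁺ [He]2s²2p³, Si⁺ [Ne]3s²3p¹, Be⁺ [He]2s¹.
Tabulated IE_2 (kJ/mol): Cl 2298, O 3388, Si 1577, Be 1757.
Putting it together, IE_2: Si < Be < Cl < O.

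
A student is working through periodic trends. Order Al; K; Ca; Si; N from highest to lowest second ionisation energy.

K > N > Al > Si > Ca

IE_2 is the cost of taking one more electron from the +1 cation: Al⁺ still has 2 valence electrons; K⁺ is the bare [Ar] core; Ca⁺ still has 1 valence electron; Si⁺ still has 3 valence electrons; N⁺ still has 4 valence electrons.
Pulling an electron out of a noble-gas core costs far more than removing a remaining valence electron, so K sits at the high end of IE_2.
Valence configurations: Al⁺ [Ne]3s², Ca⁺ [Ar]4s¹, Si⁺ [Ne]3s²3p¹, N⁺ [He]2s²2p².
Si⁺ loses a lone 3p electron whereas Al⁺ must break into a filled 3s² pair, so IE_2(Al) > IE_2(Si) even though Si has the higher nuclear charge.
The numbers (kJ/mol): Al 1817, K 3052, Ca 1145, Si 1577, N 2856.
Overall IE_2 order: Ca < Si < Al < N < K.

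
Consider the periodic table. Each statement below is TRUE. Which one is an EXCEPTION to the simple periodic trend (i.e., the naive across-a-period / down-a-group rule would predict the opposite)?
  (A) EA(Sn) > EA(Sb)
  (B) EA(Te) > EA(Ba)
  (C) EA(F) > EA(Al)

The general trend: electron affinity increases across a period and decreases down a group.
(A) Sn (period 5, group 14) vs Sb (period 5, group 15): the stated order contradicts the simple trend.
(B) Te (period 5, group 16) vs Ba (period 6, group 2): the stated order agrees with the simple trend.
(C) F (period 2, group 17) vs Al (period 3, group 13): the stated order agrees with the simple trend.
The exception is (A): adding an electron to Sb's half-filled 5p³ is unfavourable, so Sn has the more exothermic EA.

(A)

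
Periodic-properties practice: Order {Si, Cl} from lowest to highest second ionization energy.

Si < Cl

The second ionization energy removes an electron from the +1 ion. For each element: Si⁺ still has 3 valence electrons; Cl⁺ still has 6 valence electrons.
All are still removing valence electrons, so compare the +1 ions as you would atoms: IE_2 generally rises across a period (higher Z_eff) and falls down a group (larger shell), subject to the usual subshell exceptions.
Valence configurations: Si⁺ [Ne]3s²3p¹, Cl⁺ [Ne]3s²3p⁴.
Approximate IE_2 values (kJ/mol): Si 1577, Cl 2298.
Overall IE_2 order: Si < Cl.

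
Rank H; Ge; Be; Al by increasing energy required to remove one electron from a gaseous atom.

Removing the outermost electron gets harder across a period and easier down a group.
A diagonal step moves right (one effect) and down (the opposite effect) at once.
Ge > Al: the two effects oppose for this pair; the across-period effect wins (762 vs 578 kJ/mol).
Be > Ge: the two effects oppose for this pair; the down-group effect wins (900 vs 762 kJ/mol).
H > Be: period and group pull opposite ways; the down-group shift dominates (1312 vs 900 kJ/mol).
For reference (kJ/mol): H 1312, Be 900, Al 578, Ge 762.
So from lowest to highest: Al < Ge < Be < H.

Al < Ge < Be < H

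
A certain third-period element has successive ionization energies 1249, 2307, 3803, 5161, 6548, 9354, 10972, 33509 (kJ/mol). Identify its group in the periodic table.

Group 17

Look for the largest jump between consecutive ionization energies: IE8/IE7 ≈ 3.1, far larger than any earlier ratio.
That jump marks the point where a core electron is being removed. So the atom has 7 valence electrons.
A main-group element with 7 valence electrons is in group 17.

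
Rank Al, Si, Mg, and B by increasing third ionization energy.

Al, Si, B, Mg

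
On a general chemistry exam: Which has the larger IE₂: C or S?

After 1 electron has been removed, what remains? C⁺ still has 3 valence electrons; S⁺ still has 5 valence electrons.
All are still removing valence electrons, so compare the +1 ions as you would atoms: IE_2 generally rises across a period (higher Z_eff) and falls down a group (larger shell), subject to the usual subshell exceptions.
Valence configurations: C⁺ [He]2s²2p¹, S⁺ [Ne]3s²3p³.
The numbers (kJ/mol): C 2353, S 2252.
Putting it together, IE_2: S < C.

C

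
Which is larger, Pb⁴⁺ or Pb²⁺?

Both ions have Z = 82 protons, but Pb⁴⁺ has lost more electrons, so its remaining electrons feel a larger effective nuclear charge per electron and are pulled in more tightly.
Higher positive charge → smaller ion, so Pb²⁺ > Pb⁴⁺.

Pb²⁺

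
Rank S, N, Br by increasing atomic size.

N < S < Br

Atomic radius shrinks across a period as nuclear charge pulls the same shell inward, and grows down a group as new shells are added.
A diagonal step moves right (one effect) and down (the opposite effect) at once.
S > N: period and group pull opposite ways; the down-group shift dominates (103 vs 71 pm).
Br > S: period and group pull opposite ways; the down-group shift dominates (114 vs 103 pm).
For reference (pm): N 71, S 103, Br 114.
So from smallest to largest: N < S < Br.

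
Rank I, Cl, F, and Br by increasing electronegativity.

EN rises left→right (higher Z_eff, smaller atoms) and falls top→bottom (larger, more shielded atoms).
All are in group 17, so electronegativity increases up the group.
So from lowest to highest: I < Br < Cl < F.

I, Br, Cl, F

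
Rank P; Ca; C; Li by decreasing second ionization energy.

IE_2 is the cost of taking one more electron from the +1 cation: P⁺ still has 4 valence electrons; Ca⁺ still has 1 valence electron; C⁺ still has 3 valence electrons; Li⁺ is the bare [He] core.
Pulling an electron out of a noble-gas core costs far more than removing a remaining valence electron, so Li sits at the high end of IE_2.
Valence configurations: P⁺ [Ne]3s²3p², Ca⁺ [Ar]4s¹, C⁺ [He]2s²2p¹.
Tabulated IE_2 (kJ/mol): P 1907, Ca 1145, C 2353, Li 7298.
Overall IE_2 order: Ca < P < C < Li.

Li, C, P, Ca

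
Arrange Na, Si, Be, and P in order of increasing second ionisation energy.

Si < Be < P < Na

IE_2 is the cost of taking one more electron from the +1 cation: Na⁺ is the bare [Ne] core; Si⁺ still has 3 valence electrons; Be⁺ still has 1 valence electron; P⁺ still has 4 valence electrons.
Breaking into a closed-shell core is much more expensive than removing a leftover valence electron — Na has the largest IE_2 here.
Valence configurations: Si⁺ [Ne]3s²3p¹, Be⁺ [He]2s¹, P⁺ [Ne]3s²3p².
Approximate IE_2 values (kJ/mol): Na 4562, Si 1577, Be 1757, P 1907.
Overall IE_2 order: Si < Be < P < Na.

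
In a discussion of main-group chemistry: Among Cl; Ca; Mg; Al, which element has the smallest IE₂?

Ca

IE_2 is the cost of taking one more electron from the +1 cation: Cl⁺ still has 6 valence electrons; Ca⁺ still has 1 valence electron; Mg⁺ still has 1 valence electron; Al⁺ still has 2 valence electrons.
All are still removing valence electrons, so compare the +1 ions as you would atoms: IE_2 generally rises across a period (higher Z_eff) and falls down a group (larger shell), subject to the usual subshell exceptions.
Valence configurations: Cl⁺ [Ne]3s²3p⁴, Ca⁺ [Ar]4s¹, Mg⁺ [Ne]3s¹, Al⁺ [Ne]3s².
The numbers (kJ/mol): Cl 2298, Ca 1145, Mg 1451, Al 1817.
Overall IE_2 order: Ca < Mg < Al < Cl.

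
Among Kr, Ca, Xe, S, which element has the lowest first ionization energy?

S is in period 3, group 16; Ca is in period 4, group 2; Kr is in period 4, group 18; Xe is in period 5, group 18.
IE₁ increases left→right with effective nuclear charge and decreases top→bottom as the valence shell moves farther out.
Neither a single period nor a single group — weigh both effects.
S > Ca: both effects reinforce here, so S is clearly the higher of the two.
Xe > S: the two effects oppose for this pair; the across-period effect wins (1170 vs 1000 kJ/mol).
Kr > Xe: Kr sits above Xe in group 18, so the down-group effect alone puts Kr higher.
Tabulated first ionization energy (kJ/mol): S 1000, Ca 590, Kr 1351, Xe 1170.
The lowest first ionization energy among these belongs to Ca.

Ca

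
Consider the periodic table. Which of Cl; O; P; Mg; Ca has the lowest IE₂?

IE_2 is the cost of taking one more electron from the +1 cation: Cl⁺ still has 6 valence electrons; O⁺ still has 5 valence electrons; P⁺ still has 4 valence electrons; Mg⁺ still has 1 valence electron; Ca⁺ still has 1 valence electron.
All are still removing valence electrons, so compare the +1 ions as you would atoms: IE_2 generally rises across a period (higher Z_eff) and falls down a group (larger shell), subject to the usual subshell exceptions.
Valence configurations: Cl⁺ [Ne]3s²3p⁴, O⁺ [He]2s²2p³, P⁺ [Ne]3s²3p², Mg⁺ [Ne]3s¹, Ca⁺ [Ar]4s¹.
The numbers (kJ/mol): Cl 2298, O 3388, P 1907, Mg 1451, Ca 1145.
Putting it together, IE_2: Ca < Mg < P < Cl < O.

Ca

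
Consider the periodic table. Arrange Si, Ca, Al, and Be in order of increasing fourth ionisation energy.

Si, Ca, Al, Be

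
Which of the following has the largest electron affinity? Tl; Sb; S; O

O is in period 2, group 16; S is in period 3, group 16; Sb is in period 5, group 15; Tl is in period 6, group 13.
Electron affinity generally becomes more exothermic across a period toward the halogens and less exothermic down a group.
Neither a single period nor a single group — weigh both effects.
Sb > Tl: relative to Tl, both the across-period and down-group shifts push Sb's electron affinity up.
O > Sb: both effects reinforce here, so O is clearly the higher of the two.
S > O: this pair runs against the simple trend — see the exception note.
Note the exception: S has a higher electron affinity than O, contrary to the simple trend — the compact 2p subshell of O repels the added electron more than S's larger 3p does.
Approximate values (kJ/mol): O 141, S 200, Sb 103, Tl 19.
The largest electron affinity among these belongs to S.

S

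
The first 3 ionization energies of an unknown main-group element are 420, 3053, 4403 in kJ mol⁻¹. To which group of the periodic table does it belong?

Look for the largest jump between consecutive ionization energies: IE2/IE1 ≈ 7.3, far larger than any earlier ratio.
That jump marks the point where a core electron is being removed. So the atom has 1 valence electron.
A main-group element with 1 valence electron is in group 1.

Group 1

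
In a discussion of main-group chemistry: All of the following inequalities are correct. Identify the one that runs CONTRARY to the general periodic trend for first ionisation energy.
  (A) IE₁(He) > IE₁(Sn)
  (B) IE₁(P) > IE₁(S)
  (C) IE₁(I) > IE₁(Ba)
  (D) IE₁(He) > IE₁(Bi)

(B)

The general trend: first ionisation energy increases across a period and decreases down a group.
(A) He (period 1, group 18) vs Sn (period 5, group 14): the stated order agrees with the simple trend.
(B) P (period 3, group 15) vs S (period 3, group 16): the stated order contradicts the simple trend.
(C) I (period 5, group 17) vs Ba (period 6, group 2): the stated order agrees with the simple trend.
(D) He (period 1, group 18) vs Bi (period 6, group 15): the stated order agrees with the simple trend.
The exception is (B): S (3p⁴) ionizes more easily than half-filled P (3p³) because the paired 3p electron in S is pushed out by e⁻–e⁻ repulsion.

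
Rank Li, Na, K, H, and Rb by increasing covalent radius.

H is in period 1, group 1; Li is in period 2, group 1; Na is in period 3, group 1; K is in period 4, group 1; Rb is in period 5, group 1.
Atomic radius shrinks across a period as nuclear charge pulls the same shell inward, and grows down a group as new shells are added.
All are in group 1, so atomic radius increases down the group.
So from smallest to largest: H < Li < Na < K < Rb.

H, Li, Na, K, Rb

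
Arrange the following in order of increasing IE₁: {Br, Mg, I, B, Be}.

Mg < B < Be < I < Br

Be is in period 2, group 2; B is in period 2, group 13; Mg is in period 3, group 2; Br is in period 4, group 17; I is in period 5, group 17.
First ionization energy rises across a period (greater Z_eff holds electrons more tightly) and falls down a group (valence electrons are farther from the nucleus).
These span different periods and groups, so the two trends combine.
B > Mg: both effects reinforce here, so B is clearly the higher of the two.
Be > B: this pair runs against the simple trend — see the exception note.
I > Be: period and group pull opposite ways; the across-period shift dominates (1008 vs 900 kJ/mol).
Br > I: they share group 17; the group trend gives Br the larger value.
Note the exception: Be has a higher first ionization energy than B, contrary to the simple trend — removing B's lone 2p electron is easier than breaking Be's filled 2s².
Approximate values (kJ/mol): Be 900, B 801, Mg 738, Br 1140, I 1008.
So from lowest to highest: Mg < B < Be < I < Br.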